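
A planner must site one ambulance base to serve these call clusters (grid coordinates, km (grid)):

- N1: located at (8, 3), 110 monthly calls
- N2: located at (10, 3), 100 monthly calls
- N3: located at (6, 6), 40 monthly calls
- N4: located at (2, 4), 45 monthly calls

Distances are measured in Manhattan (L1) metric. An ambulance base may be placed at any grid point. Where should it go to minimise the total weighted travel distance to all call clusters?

(8, 3)

Manhattan distance separates: Σwᵢ(|x−xᵢ|+|y−yᵢ|) = Σwᵢ|x−xᵢ| + Σwᵢ|y−yᵢ|, so x and y are optimised independently as 1-D weighted medians.
Total weight W = 295; half = 147.5.
x-coordinate, sorted with cumulative weight:
  x=2 (N4, w=45) cum 45
  x=6 (N3, w=40) cum 85
  x=8 (N1, w=110) cum 195  ← median
  x=10 (N2, w=100) cum 295
⇒ x* = 8
y-coordinate, sorted with cumulative weight:
  y=3 (N1, w=110) cum 110
  y=3 (N2, w=100) cum 210  ← median
  y=4 (N4, w=45) cum 255
  y=6 (N3, w=40) cum 295
⇒ y* = 3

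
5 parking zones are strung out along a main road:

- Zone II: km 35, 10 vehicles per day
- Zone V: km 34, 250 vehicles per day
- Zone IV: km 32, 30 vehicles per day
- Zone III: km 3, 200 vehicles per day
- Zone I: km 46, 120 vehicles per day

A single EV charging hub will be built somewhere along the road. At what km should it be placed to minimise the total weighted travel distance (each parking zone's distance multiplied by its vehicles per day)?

For a sum of weighted absolute distances on a line, the optimum is the weighted median (not the mean). Total weight W = 610; half-weight = 305.
Sort by position and accumulate weight:
  km 3 (Zone III, w=200) → cum 200
  km 32 (Zone IV, w=30) → cum 230
  km 34 (Zone V, w=250) → cum 480  ≥ 305 → median here
  km 35 (Zone II, w=10) → cum 490
  km 46 (Zone I, w=120) → cum 610
Optimal location: km 34.

x = 34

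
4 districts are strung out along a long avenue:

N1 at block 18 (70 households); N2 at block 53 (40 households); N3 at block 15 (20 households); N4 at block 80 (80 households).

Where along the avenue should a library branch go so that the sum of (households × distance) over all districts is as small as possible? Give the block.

x = 53

For a sum of weighted absolute distances on a line, the optimum is the weighted median (not the mean). Total weight W = 210; half-weight = 105.
Sort by position and accumulate weight:
  block 15 (N3, w=20) → cum 20
  block 18 (N1, w=70) → cum 90
  block 53 (N2, w=40) → cum 130  ≥ 105 → median here
  block 80 (N4, w=80) → cum 210
Optimal location: block 53.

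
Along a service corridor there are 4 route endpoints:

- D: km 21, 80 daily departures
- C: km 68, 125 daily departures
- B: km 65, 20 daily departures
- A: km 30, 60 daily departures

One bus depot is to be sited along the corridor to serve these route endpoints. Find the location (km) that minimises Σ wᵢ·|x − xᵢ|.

x = 65

For a sum of weighted absolute distances on a line, the optimum is the weighted median (not the mean). Total weight W = 285; half-weight = 142.5.
Sort by position and accumulate weight:
  km 21 (D, w=80) → cum 80
  km 30 (A, w=60) → cum 140
  km 65 (B, w=20) → cum 160  ≥ 142.5 → median here
  km 68 (C, w=125) → cum 285
Optimal location: km 65.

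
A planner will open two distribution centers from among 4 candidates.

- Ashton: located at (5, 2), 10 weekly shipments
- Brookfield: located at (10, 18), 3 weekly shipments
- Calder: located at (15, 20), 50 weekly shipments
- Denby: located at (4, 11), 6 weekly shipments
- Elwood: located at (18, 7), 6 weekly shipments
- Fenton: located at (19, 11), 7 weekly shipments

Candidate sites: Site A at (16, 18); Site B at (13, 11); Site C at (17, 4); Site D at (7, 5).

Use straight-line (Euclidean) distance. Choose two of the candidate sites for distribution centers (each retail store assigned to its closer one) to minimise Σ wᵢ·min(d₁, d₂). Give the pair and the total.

{Site A, Site D}, total 326.5

Evaluate every pair (each demand assigned to the nearer of the two):
  {Site A, Site D}: total = 326.5
  {Site A, Site B}: total = 384.6
  {Site A, Site C}: total = 404.7
  {Site B, Site D}: total = 640.5
  {Site B, Site C}: total = 719.2
  {Site C, Site D}: total = 992.5
Best pair: {Site A, Site D} with total 326.5.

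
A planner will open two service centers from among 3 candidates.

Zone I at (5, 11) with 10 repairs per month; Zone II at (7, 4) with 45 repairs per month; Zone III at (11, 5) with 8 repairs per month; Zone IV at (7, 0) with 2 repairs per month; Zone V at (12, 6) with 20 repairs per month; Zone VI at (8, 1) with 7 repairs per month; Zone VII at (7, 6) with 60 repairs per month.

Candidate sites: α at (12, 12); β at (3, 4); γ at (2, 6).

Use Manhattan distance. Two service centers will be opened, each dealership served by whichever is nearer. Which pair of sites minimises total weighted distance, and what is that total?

{α, β}, total 876

Evaluate every pair (each demand assigned to the nearer of the two):
  {α, β}: total = 876
  {β, γ}: total = 904
  {α, γ}: total = 978
Best pair: {α, β} with total 876.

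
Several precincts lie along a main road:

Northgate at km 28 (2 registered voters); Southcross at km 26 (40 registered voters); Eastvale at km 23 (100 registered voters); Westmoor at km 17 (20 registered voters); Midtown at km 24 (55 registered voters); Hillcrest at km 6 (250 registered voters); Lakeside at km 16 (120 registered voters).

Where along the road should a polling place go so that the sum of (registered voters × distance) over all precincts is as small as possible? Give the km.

x = 16

For a sum of weighted absolute distances on a line, the optimum is the weighted median (not the mean). Total weight W = 587; half-weight = 293.5.
Sort by position and accumulate weight:
  km 6 (Hillcrest, w=250) → cum 250
  km 16 (Lakeside, w=120) → cum 370  ≥ 293.5 → median here
  km 17 (Westmoor, w=20) → cum 390
  km 23 (Eastvale, w=100) → cum 490
  km 24 (Midtown, w=55) → cum 545
  km 26 (Southcross, w=40) → cum 585
  km 28 (Northgate, w=2) → cum 587
Optimal location: km 16.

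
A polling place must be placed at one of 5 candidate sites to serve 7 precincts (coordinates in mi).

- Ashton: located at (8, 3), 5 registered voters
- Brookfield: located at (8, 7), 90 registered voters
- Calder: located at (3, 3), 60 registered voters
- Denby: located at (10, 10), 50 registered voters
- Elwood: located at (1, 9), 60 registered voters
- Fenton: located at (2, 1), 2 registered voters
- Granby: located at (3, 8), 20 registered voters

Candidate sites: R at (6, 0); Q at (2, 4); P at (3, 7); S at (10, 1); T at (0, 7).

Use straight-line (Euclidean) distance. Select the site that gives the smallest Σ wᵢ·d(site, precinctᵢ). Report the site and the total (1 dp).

P, total 1304.7 mi

Total weighted distance at each candidate:
  R (6, 0): total = 2263.2
  Q (2, 4): total = 1613.4
  P (3, 7): total = 1304.7
  S (10, 1): total = 2406.6
  T (0, 7): total = 1796.8
Minimum is at P with total 1304.7 mi.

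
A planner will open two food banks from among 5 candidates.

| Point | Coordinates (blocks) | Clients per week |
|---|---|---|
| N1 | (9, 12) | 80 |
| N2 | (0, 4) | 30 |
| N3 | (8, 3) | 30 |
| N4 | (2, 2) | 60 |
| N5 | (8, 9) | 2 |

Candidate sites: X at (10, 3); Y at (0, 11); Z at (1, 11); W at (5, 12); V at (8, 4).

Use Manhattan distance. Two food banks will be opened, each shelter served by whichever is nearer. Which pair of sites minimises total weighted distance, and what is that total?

Evaluate every pair (each demand assigned to the nearer of the two):
  {W, V}: total = 1080
  {X, W}: total = 1262
  {Y, V}: total = 1450
  {X, V}: total = 1480
  {Z, V}: total = 1480
  {Z, W}: total = 1532
  {Y, W}: total = 1562
  {X, Z}: total = 1576
  {X, Y}: total = 1626
  {Y, Z}: total = 1998
Best pair: {W, V} with total 1080.

{W, V}, total 1080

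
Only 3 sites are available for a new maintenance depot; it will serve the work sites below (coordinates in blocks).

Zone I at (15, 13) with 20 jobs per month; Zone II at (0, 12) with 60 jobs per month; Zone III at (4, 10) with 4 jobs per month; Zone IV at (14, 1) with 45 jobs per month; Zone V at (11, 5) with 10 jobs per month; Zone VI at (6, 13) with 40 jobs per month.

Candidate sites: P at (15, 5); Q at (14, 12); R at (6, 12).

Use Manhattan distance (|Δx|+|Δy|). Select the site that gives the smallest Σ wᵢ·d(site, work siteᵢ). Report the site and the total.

Total weighted distance at each candidate:
  P (15, 5): total = 2489
  Q (14, 12): total = 1883
  R (6, 12): total = 1591
Minimum is at R with total 1591 blocks.

R, total 1591 blocks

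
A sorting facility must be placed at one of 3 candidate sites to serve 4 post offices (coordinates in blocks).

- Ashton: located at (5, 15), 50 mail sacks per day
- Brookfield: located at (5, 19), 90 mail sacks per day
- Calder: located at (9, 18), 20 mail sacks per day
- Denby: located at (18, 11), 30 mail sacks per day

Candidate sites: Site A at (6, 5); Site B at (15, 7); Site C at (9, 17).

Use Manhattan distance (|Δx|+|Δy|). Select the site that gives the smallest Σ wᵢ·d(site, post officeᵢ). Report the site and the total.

Total weighted distance at each candidate:
  Site A (6, 5): total = 2760
  Site B (15, 7): total = 3430
  Site C (9, 17): total = 1310
Minimum is at Site C with total 1310 blocks.

Site C, total 1310 blocks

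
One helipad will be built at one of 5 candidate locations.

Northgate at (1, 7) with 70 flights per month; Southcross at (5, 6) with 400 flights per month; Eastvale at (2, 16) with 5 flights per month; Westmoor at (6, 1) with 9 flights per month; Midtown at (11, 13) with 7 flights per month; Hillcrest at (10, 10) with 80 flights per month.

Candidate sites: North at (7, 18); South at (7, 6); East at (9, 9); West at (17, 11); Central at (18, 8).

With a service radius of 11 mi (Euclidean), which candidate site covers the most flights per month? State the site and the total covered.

East, covering 571

Coverage radius r = 11 mi; a point is covered iff (Δx)²+(Δy)² ≤ 11² = 121.
  North (7, 18): covers {Eastvale, Midtown, Hillcrest} → 92
  South (7, 6): covers {Northgate, Southcross, Westmoor, Midtown, Hillcrest} → 566
  East (9, 9): covers {Northgate, Southcross, Eastvale, Westmoor, Midtown, Hillcrest} → 571
  West (17, 11): covers {Midtown, Hillcrest} → 87
  Central (18, 8): covers {Midtown, Hillcrest} → 87
Maximum coverage at East: 571 flights per month.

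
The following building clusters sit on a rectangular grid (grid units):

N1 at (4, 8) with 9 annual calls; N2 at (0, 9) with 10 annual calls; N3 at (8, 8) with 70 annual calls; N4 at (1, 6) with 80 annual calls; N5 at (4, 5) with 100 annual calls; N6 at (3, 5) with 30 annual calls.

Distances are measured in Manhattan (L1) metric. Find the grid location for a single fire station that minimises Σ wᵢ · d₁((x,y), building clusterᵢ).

(4, 6)

Manhattan distance separates: Σwᵢ(|x−xᵢ|+|y−yᵢ|) = Σwᵢ|x−xᵢ| + Σwᵢ|y−yᵢ|, so x and y are optimised independently as 1-D weighted medians.
Total weight W = 299; half = 149.5.
x-coordinate, sorted with cumulative weight:
  x=0 (N2, w=10) cum 10
  x=1 (N4, w=80) cum 90
  x=3 (N6, w=30) cum 120
  x=4 (N1, w=9) cum 129
  x=4 (N5, w=100) cum 229  ← median
  x=8 (N3, w=70) cum 299
⇒ x* = 4
y-coordinate, sorted with cumulative weight:
  y=5 (N5, w=100) cum 100
  y=5 (N6, w=30) cum 130
  y=6 (N4, w=80) cum 210  ← median
  y=8 (N1, w=9) cum 219
  y=8 (N3, w=70) cum 289
  y=9 (N2, w=10) cum 299
⇒ y* = 6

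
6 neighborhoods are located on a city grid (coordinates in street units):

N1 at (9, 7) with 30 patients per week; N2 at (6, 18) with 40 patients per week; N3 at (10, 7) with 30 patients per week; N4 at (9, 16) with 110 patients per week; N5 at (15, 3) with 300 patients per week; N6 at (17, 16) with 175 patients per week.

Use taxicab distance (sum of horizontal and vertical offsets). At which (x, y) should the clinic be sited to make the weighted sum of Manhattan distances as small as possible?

Manhattan distance separates: Σwᵢ(|x−xᵢ|+|y−yᵢ|) = Σwᵢ|x−xᵢ| + Σwᵢ|y−yᵢ|, so x and y are optimised independently as 1-D weighted medians.
Total weight W = 685; half = 342.5.
x-coordinate, sorted with cumulative weight:
  x=6 (N2, w=40) cum 40
  x=9 (N1, w=30) cum 70
  x=9 (N4, w=110) cum 180
  x=10 (N3, w=30) cum 210
  x=15 (N5, w=300) cum 510  ← median
  x=17 (N6, w=175) cum 685
⇒ x* = 15
y-coordinate, sorted with cumulative weight:
  y=3 (N5, w=300) cum 300
  y=7 (N1, w=30) cum 330
  y=7 (N3, w=30) cum 360  ← median
  y=16 (N4, w=110) cum 470
  y=16 (N6, w=175) cum 645
  y=18 (N2, w=40) cum 685
⇒ y* = 7

(15, 7)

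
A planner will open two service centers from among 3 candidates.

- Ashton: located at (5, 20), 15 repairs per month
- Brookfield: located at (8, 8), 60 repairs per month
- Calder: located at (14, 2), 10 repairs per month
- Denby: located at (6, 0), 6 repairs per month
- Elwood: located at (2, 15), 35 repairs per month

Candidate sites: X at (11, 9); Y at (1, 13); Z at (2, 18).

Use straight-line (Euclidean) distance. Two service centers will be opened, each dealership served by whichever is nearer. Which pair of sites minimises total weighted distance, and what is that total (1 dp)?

{X, Z}, total 486.8

Evaluate every pair (each demand assigned to the nearer of the two):
  {X, Z}: total = 486.8
  {X, Y}: total = 526.9
  {Y, Z}: total = 902.3
Best pair: {X, Z} with total 486.8.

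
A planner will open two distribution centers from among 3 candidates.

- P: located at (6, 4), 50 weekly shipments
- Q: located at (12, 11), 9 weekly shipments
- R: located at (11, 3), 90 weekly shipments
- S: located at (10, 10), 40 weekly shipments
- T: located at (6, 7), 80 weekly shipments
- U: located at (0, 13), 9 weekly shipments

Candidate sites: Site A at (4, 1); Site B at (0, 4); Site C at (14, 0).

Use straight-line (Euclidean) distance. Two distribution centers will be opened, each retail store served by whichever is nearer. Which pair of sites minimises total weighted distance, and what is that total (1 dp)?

Evaluate every pair (each demand assigned to the nearer of the two):
  {Site A, Site C}: total = 1713.4
  {Site B, Site C}: total = 1830.9
  {Site A, Site B}: total = 1970.4
Best pair: {Site A, Site C} with total 1713.4.

{Site A, Site C}, total 1713.4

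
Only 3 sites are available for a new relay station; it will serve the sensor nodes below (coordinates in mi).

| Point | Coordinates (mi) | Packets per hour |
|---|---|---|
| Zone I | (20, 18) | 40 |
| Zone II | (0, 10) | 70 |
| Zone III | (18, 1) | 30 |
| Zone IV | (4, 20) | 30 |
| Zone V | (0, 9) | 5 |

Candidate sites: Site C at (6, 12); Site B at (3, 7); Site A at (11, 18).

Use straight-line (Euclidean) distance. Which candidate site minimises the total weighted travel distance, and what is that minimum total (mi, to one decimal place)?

Site C, total 1821.3 mi

Total weighted distance at each candidate:
  Site C (6, 12): total = 1821.3
  Site B (3, 7): total = 2000.8
  Site A (11, 18): total = 2153.1
Minimum is at Site C with total 1821.3 mi.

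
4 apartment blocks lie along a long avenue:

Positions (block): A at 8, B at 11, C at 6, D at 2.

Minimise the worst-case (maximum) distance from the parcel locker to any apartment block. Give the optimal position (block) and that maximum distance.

location 6.5, max distance 4.5

The 1-center on a line is the midpoint of the two extreme points: leftmost at 2, rightmost at 11.
Optimal location = (2 + 11)/2 = 6.5; maximum distance = (11 − 2)/2 = 4.5.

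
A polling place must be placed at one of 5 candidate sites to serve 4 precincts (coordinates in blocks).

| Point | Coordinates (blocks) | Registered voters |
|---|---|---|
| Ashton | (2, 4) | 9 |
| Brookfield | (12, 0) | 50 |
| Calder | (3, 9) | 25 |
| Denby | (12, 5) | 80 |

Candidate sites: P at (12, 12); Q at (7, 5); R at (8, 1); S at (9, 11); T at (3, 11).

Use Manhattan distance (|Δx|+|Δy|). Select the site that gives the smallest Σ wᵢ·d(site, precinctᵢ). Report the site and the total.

Total weighted distance at each candidate:
  P (12, 12): total = 1622
  Q (7, 5): total = 1154
  R (8, 1): total = 1296
  S (9, 11): total = 1746
  T (3, 11): total = 2322
Minimum is at Q with total 1154 blocks.

Q, total 1154 blocks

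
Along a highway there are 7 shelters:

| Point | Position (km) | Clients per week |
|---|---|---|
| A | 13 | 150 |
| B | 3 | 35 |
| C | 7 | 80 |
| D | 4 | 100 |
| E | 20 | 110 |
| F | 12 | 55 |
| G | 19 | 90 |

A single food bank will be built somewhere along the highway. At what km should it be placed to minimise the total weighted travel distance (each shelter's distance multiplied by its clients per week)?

For a sum of weighted absolute distances on a line, the optimum is the weighted median (not the mean). Total weight W = 620; half-weight = 310.
Sort by position and accumulate weight:
  km 3 (B, w=35) → cum 35
  km 4 (D, w=100) → cum 135
  km 7 (C, w=80) → cum 215
  km 12 (F, w=55) → cum 270
  km 13 (A, w=150) → cum 420  ≥ 310 → median here
  km 19 (G, w=90) → cum 510
  km 20 (E, w=110) → cum 620
Optimal location: km 13.

x = 13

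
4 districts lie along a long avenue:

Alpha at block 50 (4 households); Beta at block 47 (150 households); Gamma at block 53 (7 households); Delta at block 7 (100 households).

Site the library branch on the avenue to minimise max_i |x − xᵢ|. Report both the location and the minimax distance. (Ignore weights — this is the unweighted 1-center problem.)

The 1-center on a line is the midpoint of the two extreme points: leftmost at 7, rightmost at 53.
Optimal location = (7 + 53)/2 = 30; maximum distance = (53 − 7)/2 = 23.

location 30, max distance 23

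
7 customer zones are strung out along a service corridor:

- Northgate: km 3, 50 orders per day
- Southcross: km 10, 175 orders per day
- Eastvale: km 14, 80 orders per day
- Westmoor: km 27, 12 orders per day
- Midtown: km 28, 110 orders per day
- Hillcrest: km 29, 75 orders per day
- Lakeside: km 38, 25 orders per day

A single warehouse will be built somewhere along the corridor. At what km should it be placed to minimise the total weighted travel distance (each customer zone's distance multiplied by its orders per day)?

For a sum of weighted absolute distances on a line, the optimum is the weighted median (not the mean). Total weight W = 527; half-weight = 263.5.
Sort by position and accumulate weight:
  km 3 (Northgate, w=50) → cum 50
  km 10 (Southcross, w=175) → cum 225
  km 14 (Eastvale, w=80) → cum 305  ≥ 263.5 → median here
  km 27 (Westmoor, w=12) → cum 317
  km 28 (Midtown, w=110) → cum 427
  km 29 (Hillcrest, w=75) → cum 502
  km 38 (Lakeside, w=25) → cum 527
Optimal location: km 14.

x = 14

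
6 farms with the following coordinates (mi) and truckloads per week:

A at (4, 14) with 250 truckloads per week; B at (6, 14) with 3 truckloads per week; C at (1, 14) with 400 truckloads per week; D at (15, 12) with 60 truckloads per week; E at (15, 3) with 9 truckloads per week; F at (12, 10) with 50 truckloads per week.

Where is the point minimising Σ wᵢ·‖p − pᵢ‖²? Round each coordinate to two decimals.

The minimiser of Σwᵢ‖p−pᵢ‖² is the weighted centroid p* = (Σwᵢpᵢ)/(Σwᵢ).
Σwᵢ = 772.
Σwᵢxᵢ = 250·4 + 3·6 + 400·1 + 60·15 + 9·15 + 50·12 = 3053.
Σwᵢyᵢ = 250·14 + 3·14 + 400·14 + 60·12 + 9·3 + 50·10 = 10389.
x* = 3053/772 = 3.95, y* = 10389/772 = 13.46.

(3.95, 13.46)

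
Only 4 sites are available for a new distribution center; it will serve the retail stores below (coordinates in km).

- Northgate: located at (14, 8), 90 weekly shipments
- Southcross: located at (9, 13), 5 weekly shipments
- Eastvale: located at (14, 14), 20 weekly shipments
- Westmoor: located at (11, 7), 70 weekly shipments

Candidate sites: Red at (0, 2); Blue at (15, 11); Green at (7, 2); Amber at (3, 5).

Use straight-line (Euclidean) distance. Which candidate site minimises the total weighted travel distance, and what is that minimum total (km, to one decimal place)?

Blue, total 775.5 km

Total weighted distance at each candidate:
  Red (0, 2): total = 2656.5
  Blue (15, 11): total = 775.5
  Green (7, 2): total = 1611.7
  Amber (3, 5): total = 1937.6
Minimum is at Blue with total 775.5 km.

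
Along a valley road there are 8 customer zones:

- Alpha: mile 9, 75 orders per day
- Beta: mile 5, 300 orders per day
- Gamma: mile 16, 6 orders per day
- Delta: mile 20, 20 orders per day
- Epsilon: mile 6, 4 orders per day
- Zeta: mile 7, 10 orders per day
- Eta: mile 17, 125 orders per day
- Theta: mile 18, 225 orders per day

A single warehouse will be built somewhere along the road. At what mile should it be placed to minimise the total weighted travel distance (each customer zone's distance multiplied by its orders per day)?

For a sum of weighted absolute distances on a line, the optimum is the weighted median (not the mean). Total weight W = 765; half-weight = 382.5.
Sort by position and accumulate weight:
  mile 5 (Beta, w=300) → cum 300
  mile 6 (Epsilon, w=4) → cum 304
  mile 7 (Zeta, w=10) → cum 314
  mile 9 (Alpha, w=75) → cum 389  ≥ 382.5 → median here
  mile 16 (Gamma, w=6) → cum 395
  mile 17 (Eta, w=125) → cum 520
  mile 18 (Theta, w=225) → cum 745
  mile 20 (Delta, w=20) → cum 765
Optimal location: mile 9.

x = 9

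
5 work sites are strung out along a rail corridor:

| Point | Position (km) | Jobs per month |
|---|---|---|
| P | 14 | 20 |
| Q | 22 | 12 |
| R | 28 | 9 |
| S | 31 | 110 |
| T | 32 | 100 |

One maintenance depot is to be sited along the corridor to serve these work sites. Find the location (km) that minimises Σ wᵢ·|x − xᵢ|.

For a sum of weighted absolute distances on a line, the optimum is the weighted median (not the mean). Total weight W = 251; half-weight = 125.5.
Sort by position and accumulate weight:
  km 14 (P, w=20) → cum 20
  km 22 (Q, w=12) → cum 32
  km 28 (R, w=9) → cum 41
  km 31 (S, w=110) → cum 151  ≥ 125.5 → median here
  km 32 (T, w=100) → cum 251
Optimal location: km 31.

x = 31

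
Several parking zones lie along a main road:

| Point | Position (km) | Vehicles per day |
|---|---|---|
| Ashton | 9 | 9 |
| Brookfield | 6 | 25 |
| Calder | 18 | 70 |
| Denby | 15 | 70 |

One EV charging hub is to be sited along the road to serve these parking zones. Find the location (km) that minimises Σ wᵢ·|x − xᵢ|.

x = 15

For a sum of weighted absolute distances on a line, the optimum is the weighted median (not the mean). Total weight W = 174; half-weight = 87.
Sort by position and accumulate weight:
  km 6 (Brookfield, w=25) → cum 25
  km 9 (Ashton, w=9) → cum 34
  km 15 (Denby, w=70) → cum 104  ≥ 87 → median here
  km 18 (Calder, w=70) → cum 174
Optimal location: km 15.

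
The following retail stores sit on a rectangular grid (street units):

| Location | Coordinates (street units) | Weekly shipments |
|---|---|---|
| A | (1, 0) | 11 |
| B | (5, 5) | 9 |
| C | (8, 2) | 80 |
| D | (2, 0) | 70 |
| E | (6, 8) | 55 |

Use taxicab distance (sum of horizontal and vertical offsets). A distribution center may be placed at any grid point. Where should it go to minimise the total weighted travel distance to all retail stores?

(6, 2)

Manhattan distance separates: Σwᵢ(|x−xᵢ|+|y−yᵢ|) = Σwᵢ|x−xᵢ| + Σwᵢ|y−yᵢ|, so x and y are optimised independently as 1-D weighted medians.
Total weight W = 225; half = 112.5.
x-coordinate, sorted with cumulative weight:
  x=1 (A, w=11) cum 11
  x=2 (D, w=70) cum 81
  x=5 (B, w=9) cum 90
  x=6 (E, w=55) cum 145  ← median
  x=8 (C, w=80) cum 225
⇒ x* = 6
y-coordinate, sorted with cumulative weight:
  y=0 (A, w=11) cum 11
  y=0 (D, w=70) cum 81
  y=2 (C, w=80) cum 161  ← median
  y=5 (B, w=9) cum 170
  y=8 (E, w=55) cum 225
⇒ y* = 2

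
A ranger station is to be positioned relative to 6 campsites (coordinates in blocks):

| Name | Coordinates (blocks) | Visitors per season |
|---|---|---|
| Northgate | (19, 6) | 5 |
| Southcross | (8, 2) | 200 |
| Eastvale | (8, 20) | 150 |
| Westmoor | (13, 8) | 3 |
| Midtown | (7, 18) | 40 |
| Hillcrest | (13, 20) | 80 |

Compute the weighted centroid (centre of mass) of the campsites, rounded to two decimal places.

The minimiser of Σwᵢ‖p−pᵢ‖² is the weighted centroid p* = (Σwᵢpᵢ)/(Σwᵢ).
Σwᵢ = 478.
Σwᵢxᵢ = 5·19 + 200·8 + 150·8 + 3·13 + 40·7 + 80·13 = 4254.
Σwᵢyᵢ = 5·6 + 200·2 + 150·20 + 3·8 + 40·18 + 80·20 = 5774.
x* = 4254/478 = 8.90, y* = 5774/478 = 12.08.

(8.90, 12.08)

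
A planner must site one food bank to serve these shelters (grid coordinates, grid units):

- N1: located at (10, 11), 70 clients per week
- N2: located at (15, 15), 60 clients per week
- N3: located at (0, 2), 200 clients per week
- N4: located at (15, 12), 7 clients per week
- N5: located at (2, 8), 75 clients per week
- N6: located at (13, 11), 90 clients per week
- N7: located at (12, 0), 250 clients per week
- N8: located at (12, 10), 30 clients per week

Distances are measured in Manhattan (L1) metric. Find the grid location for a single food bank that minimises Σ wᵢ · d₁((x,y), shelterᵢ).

(12, 2)

Manhattan distance separates: Σwᵢ(|x−xᵢ|+|y−yᵢ|) = Σwᵢ|x−xᵢ| + Σwᵢ|y−yᵢ|, so x and y are optimised independently as 1-D weighted medians.
Total weight W = 782; half = 391.
x-coordinate, sorted with cumulative weight:
  x=0 (N3, w=200) cum 200
  x=2 (N5, w=75) cum 275
  x=10 (N1, w=70) cum 345
  x=12 (N7, w=250) cum 595  ← median
  x=12 (N8, w=30) cum 625
  x=13 (N6, w=90) cum 715
  x=15 (N2, w=60) cum 775
  x=15 (N4, w=7) cum 782
⇒ x* = 12
y-coordinate, sorted with cumulative weight:
  y=0 (N7, w=250) cum 250
  y=2 (N3, w=200) cum 450  ← median
  y=8 (N5, w=75) cum 525
  y=10 (N8, w=30) cum 555
  y=11 (N1, w=70) cum 625
  y=11 (N6, w=90) cum 715
  y=12 (N4, w=7) cum 722
  y=15 (N2, w=60) cum 782
⇒ y* = 2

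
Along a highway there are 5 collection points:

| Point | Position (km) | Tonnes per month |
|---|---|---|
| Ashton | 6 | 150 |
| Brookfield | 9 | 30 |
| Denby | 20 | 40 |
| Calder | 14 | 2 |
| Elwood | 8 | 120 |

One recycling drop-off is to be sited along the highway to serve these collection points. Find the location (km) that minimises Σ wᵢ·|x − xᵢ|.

For a sum of weighted absolute distances on a line, the optimum is the weighted median (not the mean). Total weight W = 342; half-weight = 171.
Sort by position and accumulate weight:
  km 6 (Ashton, w=150) → cum 150
  km 8 (Elwood, w=120) → cum 270  ≥ 171 → median here
  km 9 (Brookfield, w=30) → cum 300
  km 14 (Calder, w=2) → cum 302
  km 20 (Denby, w=40) → cum 342
Optimal location: km 8.

x = 8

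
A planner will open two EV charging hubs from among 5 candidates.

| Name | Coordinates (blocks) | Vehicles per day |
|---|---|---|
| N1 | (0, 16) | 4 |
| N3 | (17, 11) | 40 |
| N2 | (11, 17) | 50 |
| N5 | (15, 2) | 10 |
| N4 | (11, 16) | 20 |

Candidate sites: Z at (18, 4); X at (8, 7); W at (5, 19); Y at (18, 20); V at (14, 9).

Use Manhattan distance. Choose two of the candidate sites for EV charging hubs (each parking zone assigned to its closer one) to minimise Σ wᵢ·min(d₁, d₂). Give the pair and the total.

Evaluate every pair (each demand assigned to the nearer of the two):
  {W, V}: total = 892
  {Z, W}: total = 982
  {Y, V}: total = 1064
  {Z, V}: total = 1084
  {X, V}: total = 1098
  {Z, Y}: total = 1178
  {W, Y}: total = 1222
  {X, W}: total = 1252
  {X, Y}: total = 1308
  {Z, X}: total = 1328
Best pair: {W, V} with total 892.

{W, V}, total 892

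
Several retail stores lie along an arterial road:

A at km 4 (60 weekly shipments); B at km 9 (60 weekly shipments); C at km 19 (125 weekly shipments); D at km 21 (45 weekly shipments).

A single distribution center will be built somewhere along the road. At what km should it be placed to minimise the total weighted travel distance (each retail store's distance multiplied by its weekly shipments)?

x = 19

For a sum of weighted absolute distances on a line, the optimum is the weighted median (not the mean). Total weight W = 290; half-weight = 145.
Sort by position and accumulate weight:
  km 4 (A, w=60) → cum 60
  km 9 (B, w=60) → cum 120
  km 19 (C, w=125) → cum 245  ≥ 145 → median here
  km 21 (D, w=45) → cum 290
Optimal location: km 19.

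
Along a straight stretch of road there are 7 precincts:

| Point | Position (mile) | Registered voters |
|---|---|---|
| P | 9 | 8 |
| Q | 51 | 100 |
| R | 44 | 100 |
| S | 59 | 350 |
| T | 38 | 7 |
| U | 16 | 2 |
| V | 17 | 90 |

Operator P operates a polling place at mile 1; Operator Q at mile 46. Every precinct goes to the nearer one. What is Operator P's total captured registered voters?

The indifferent point is the midpoint (1+46)/2 = 23.5; precincts left of it (closer to Operator P at 1) go to Operator P, those right go to Operator Q.
  P at 9 (w=8) → Operator P
  U at 16 (w=2) → Operator P
  V at 17 (w=90) → Operator P
  T at 38 (w=7) → Operator Q
  R at 44 (w=100) → Operator Q
  Q at 51 (w=100) → Operator Q
  S at 59 (w=350) → Operator Q
Operator P captures 100; Operator Q captures 557.

100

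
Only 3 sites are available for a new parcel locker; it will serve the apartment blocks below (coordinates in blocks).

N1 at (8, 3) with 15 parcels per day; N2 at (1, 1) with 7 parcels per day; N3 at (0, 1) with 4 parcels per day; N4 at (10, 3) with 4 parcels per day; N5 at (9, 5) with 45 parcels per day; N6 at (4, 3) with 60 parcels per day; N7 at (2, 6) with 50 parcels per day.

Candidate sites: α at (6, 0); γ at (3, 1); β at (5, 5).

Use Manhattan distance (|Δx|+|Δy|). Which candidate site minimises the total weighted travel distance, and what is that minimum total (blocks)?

β, total 755 blocks

Total weighted distance at each candidate:
  α (6, 0): total = 1333
  γ (3, 1): total = 1097
  β (5, 5): total = 755
Minimum is at β with total 755 blocks.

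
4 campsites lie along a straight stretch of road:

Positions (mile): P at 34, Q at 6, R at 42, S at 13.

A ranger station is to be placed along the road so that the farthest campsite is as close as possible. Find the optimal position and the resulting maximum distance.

The 1-center on a line is the midpoint of the two extreme points: leftmost at 6, rightmost at 42.
Optimal location = (6 + 42)/2 = 24; maximum distance = (42 − 6)/2 = 18.

location 24, max distance 18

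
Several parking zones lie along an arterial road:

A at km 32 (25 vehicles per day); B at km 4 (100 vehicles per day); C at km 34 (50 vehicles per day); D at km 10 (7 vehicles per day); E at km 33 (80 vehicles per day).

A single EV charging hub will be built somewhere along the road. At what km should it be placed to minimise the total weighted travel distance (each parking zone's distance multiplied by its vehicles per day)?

x = 32

For a sum of weighted absolute distances on a line, the optimum is the weighted median (not the mean). Total weight W = 262; half-weight = 131.
Sort by position and accumulate weight:
  km 4 (B, w=100) → cum 100
  km 10 (D, w=7) → cum 107
  km 32 (A, w=25) → cum 132  ≥ 131 → median here
  km 33 (E, w=80) → cum 212
  km 34 (C, w=50) → cum 262
Optimal location: km 32.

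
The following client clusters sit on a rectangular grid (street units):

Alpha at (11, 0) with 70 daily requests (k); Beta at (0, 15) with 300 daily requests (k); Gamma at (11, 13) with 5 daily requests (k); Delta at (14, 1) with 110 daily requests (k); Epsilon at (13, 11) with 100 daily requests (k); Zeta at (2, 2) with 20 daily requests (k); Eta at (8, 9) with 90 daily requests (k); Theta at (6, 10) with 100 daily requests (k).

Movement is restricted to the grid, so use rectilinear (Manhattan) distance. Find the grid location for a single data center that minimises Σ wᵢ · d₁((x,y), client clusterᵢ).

Manhattan distance separates: Σwᵢ(|x−xᵢ|+|y−yᵢ|) = Σwᵢ|x−xᵢ| + Σwᵢ|y−yᵢ|, so x and y are optimised independently as 1-D weighted medians.
Total weight W = 795; half = 397.5.
x-coordinate, sorted with cumulative weight:
  x=0 (Beta, w=300) cum 300
  x=2 (Zeta, w=20) cum 320
  x=6 (Theta, w=100) cum 420  ← median
  x=8 (Eta, w=90) cum 510
  x=11 (Alpha, w=70) cum 580
  x=11 (Gamma, w=5) cum 585
  x=13 (Epsilon, w=100) cum 685
  x=14 (Delta, w=110) cum 795
⇒ x* = 6
y-coordinate, sorted with cumulative weight:
  y=0 (Alpha, w=70) cum 70
  y=1 (Delta, w=110) cum 180
  y=2 (Zeta, w=20) cum 200
  y=9 (Eta, w=90) cum 290
  y=10 (Theta, w=100) cum 390
  y=11 (Epsilon, w=100) cum 490  ← median
  y=13 (Gamma, w=5) cum 495
  y=15 (Beta, w=300) cum 795
⇒ y* = 11

(6, 11)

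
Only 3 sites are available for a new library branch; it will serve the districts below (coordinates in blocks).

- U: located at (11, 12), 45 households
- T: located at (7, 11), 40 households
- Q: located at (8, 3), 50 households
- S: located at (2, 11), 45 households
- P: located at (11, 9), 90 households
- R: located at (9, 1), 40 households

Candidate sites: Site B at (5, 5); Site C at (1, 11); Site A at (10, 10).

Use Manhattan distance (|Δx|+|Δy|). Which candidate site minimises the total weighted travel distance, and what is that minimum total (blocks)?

Total weighted distance at each candidate:
  Site B (5, 5): total = 2780
  Site C (1, 11): total = 3330
  Site A (10, 10): total = 1730
Minimum is at Site A with total 1730 blocks.

Site A, total 1730 blocks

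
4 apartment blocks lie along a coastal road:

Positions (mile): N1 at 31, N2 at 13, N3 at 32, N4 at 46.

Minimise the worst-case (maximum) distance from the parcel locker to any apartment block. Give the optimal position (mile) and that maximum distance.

location 29.5, max distance 16.5

The 1-center on a line is the midpoint of the two extreme points: leftmost at 13, rightmost at 46.
Optimal location = (13 + 46)/2 = 29.5; maximum distance = (46 − 13)/2 = 16.5.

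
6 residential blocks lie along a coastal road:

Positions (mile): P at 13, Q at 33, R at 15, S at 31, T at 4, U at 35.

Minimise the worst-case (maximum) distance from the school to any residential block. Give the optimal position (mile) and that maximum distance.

The 1-center on a line is the midpoint of the two extreme points: leftmost at 4, rightmost at 35.
Optimal location = (4 + 35)/2 = 19.5; maximum distance = (35 − 4)/2 = 15.5.

location 19.5, max distance 15.5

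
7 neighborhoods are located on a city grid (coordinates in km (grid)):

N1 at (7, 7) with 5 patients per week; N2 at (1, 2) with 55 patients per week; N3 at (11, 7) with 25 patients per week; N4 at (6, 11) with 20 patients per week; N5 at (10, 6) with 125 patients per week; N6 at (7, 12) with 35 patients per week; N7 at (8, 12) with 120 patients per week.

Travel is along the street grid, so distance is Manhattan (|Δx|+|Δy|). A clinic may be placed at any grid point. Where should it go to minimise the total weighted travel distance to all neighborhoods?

Manhattan distance separates: Σwᵢ(|x−xᵢ|+|y−yᵢ|) = Σwᵢ|x−xᵢ| + Σwᵢ|y−yᵢ|, so x and y are optimised independently as 1-D weighted medians.
Total weight W = 385; half = 192.5.
x-coordinate, sorted with cumulative weight:
  x=1 (N2, w=55) cum 55
  x=6 (N4, w=20) cum 75
  x=7 (N1, w=5) cum 80
  x=7 (N6, w=35) cum 115
  x=8 (N7, w=120) cum 235  ← median
  x=10 (N5, w=125) cum 360
  x=11 (N3, w=25) cum 385
⇒ x* = 8
y-coordinate, sorted with cumulative weight:
  y=2 (N2, w=55) cum 55
  y=6 (N5, w=125) cum 180
  y=7 (N1, w=5) cum 185
  y=7 (N3, w=25) cum 210  ← median
  y=11 (N4, w=20) cum 230
  y=12 (N6, w=35) cum 265
  y=12 (N7, w=120) cum 385
⇒ y* = 7

(8, 7)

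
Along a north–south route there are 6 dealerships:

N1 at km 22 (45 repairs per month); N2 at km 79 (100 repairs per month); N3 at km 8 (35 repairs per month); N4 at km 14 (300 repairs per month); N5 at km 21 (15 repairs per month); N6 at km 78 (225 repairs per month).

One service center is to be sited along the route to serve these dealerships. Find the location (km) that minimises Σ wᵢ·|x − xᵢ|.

For a sum of weighted absolute distances on a line, the optimum is the weighted median (not the mean). Total weight W = 720; half-weight = 360.
Sort by position and accumulate weight:
  km 8 (N3, w=35) → cum 35
  km 14 (N4, w=300) → cum 335
  km 21 (N5, w=15) → cum 350
  km 22 (N1, w=45) → cum 395  ≥ 360 → median here
  km 78 (N6, w=225) → cum 620
  km 79 (N2, w=100) → cum 720
Optimal location: km 22.

x = 22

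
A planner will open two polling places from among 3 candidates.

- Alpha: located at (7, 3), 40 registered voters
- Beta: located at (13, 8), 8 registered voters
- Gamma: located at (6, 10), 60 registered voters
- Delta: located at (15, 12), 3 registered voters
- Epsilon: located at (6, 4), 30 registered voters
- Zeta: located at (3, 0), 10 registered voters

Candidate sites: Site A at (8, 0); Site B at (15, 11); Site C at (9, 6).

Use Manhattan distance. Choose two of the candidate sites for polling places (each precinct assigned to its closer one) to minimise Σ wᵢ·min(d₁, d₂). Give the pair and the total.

Evaluate every pair (each demand assigned to the nearer of the two):
  {Site A, Site C}: total = 864
  {Site B, Site C}: total = 933
  {Site A, Site B}: total = 1033
Best pair: {Site A, Site C} with total 864.

{Site A, Site C}, total 864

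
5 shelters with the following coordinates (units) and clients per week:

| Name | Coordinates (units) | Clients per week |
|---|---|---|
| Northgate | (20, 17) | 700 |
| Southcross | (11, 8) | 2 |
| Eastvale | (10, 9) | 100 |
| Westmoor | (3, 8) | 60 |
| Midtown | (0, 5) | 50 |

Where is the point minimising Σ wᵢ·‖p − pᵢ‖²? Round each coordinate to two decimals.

(16.67, 14.85)

The minimiser of Σwᵢ‖p−pᵢ‖² is the weighted centroid p* = (Σwᵢpᵢ)/(Σwᵢ).
Σwᵢ = 912.
Σwᵢxᵢ = 700·20 + 2·11 + 100·10 + 60·3 + 50·0 = 15202.
Σwᵢyᵢ = 700·17 + 2·8 + 100·9 + 60·8 + 50·5 = 13546.
x* = 15202/912 = 16.67, y* = 13546/912 = 14.85.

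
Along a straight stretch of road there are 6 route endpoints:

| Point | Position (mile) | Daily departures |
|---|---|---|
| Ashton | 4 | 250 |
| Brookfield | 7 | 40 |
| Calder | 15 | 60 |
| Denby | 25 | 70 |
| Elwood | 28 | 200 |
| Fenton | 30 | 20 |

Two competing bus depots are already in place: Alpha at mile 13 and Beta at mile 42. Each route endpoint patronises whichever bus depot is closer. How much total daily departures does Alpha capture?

420

The indifferent point is the midpoint (13+42)/2 = 27.5; route endpoints left of it (closer to Alpha at 13) go to Alpha, those right go to Beta.
  Ashton at 4 (w=250) → Alpha
  Brookfield at 7 (w=40) → Alpha
  Calder at 15 (w=60) → Alpha
  Denby at 25 (w=70) → Alpha
  Elwood at 28 (w=200) → Beta
  Fenton at 30 (w=20) → Beta
Alpha captures 420; Beta captures 220.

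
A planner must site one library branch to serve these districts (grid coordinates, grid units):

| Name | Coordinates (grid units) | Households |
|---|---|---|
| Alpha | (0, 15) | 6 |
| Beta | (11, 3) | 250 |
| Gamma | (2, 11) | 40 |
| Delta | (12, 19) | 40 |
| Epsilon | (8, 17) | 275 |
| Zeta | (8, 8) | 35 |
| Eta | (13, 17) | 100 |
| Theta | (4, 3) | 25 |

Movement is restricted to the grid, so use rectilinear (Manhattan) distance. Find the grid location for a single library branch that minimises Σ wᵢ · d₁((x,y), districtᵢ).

Manhattan distance separates: Σwᵢ(|x−xᵢ|+|y−yᵢ|) = Σwᵢ|x−xᵢ| + Σwᵢ|y−yᵢ|, so x and y are optimised independently as 1-D weighted medians.
Total weight W = 771; half = 385.5.
x-coordinate, sorted with cumulative weight:
  x=0 (Alpha, w=6) cum 6
  x=2 (Gamma, w=40) cum 46
  x=4 (Theta, w=25) cum 71
  x=8 (Epsilon, w=275) cum 346
  x=8 (Zeta, w=35) cum 381
  x=11 (Beta, w=250) cum 631  ← median
  x=12 (Delta, w=40) cum 671
  x=13 (Eta, w=100) cum 771
⇒ x* = 11
y-coordinate, sorted with cumulative weight:
  y=3 (Beta, w=250) cum 250
  y=3 (Theta, w=25) cum 275
  y=8 (Zeta, w=35) cum 310
  y=11 (Gamma, w=40) cum 350
  y=15 (Alpha, w=6) cum 356
  y=17 (Epsilon, w=275) cum 631  ← median
  y=17 (Eta, w=100) cum 731
  y=19 (Delta, w=40) cum 771
⇒ y* = 17

(11, 17)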